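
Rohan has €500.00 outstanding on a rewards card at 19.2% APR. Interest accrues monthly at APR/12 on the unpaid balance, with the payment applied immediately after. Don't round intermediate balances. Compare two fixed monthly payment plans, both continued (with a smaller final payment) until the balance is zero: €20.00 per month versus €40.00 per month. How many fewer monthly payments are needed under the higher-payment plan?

Monthly rate r = 19.2%/12 = 1.6% = 0.016.
At €20.00/mo: n = ⌈−ln(1 − rB₀/P)/ln(1+r)⌉ = 33 payments (last €3.65); total interest = total paid − €500.00 = €143.65.
At €40.00/mo: 15 payments (last €2.33); total interest €62.33.
Payments saved = 33 − 15 = 18.

18 fewer payments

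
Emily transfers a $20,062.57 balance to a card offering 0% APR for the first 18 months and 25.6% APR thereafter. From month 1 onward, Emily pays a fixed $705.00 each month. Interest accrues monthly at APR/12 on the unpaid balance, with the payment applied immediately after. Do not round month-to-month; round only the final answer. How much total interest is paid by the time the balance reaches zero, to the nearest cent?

Promo months 1–18 at r₀ = 0%/12 = 0; months 19+ at r₁ = 25.6%/12 = 0.0213333.
After month 18 (no interest yet): B = $20,062.57 − 18·$705.00 = $7,372.57.
Then at r₁ with $705.00/mo: n₂ = −ln(1 − r₁·B/P)/ln(1+r₁) ≈ 11.96 → 12 more payments.
Total paid = 29·$705.00 + $676.20 = $21,121.20; interest = $21,121.20 − $20,062.57 = $1,058.63.

$1,058.63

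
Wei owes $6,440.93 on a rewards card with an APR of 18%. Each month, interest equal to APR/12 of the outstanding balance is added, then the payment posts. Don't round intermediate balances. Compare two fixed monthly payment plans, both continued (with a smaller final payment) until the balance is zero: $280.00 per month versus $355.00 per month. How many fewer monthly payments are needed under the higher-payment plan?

Monthly rate r = 18%/12 = 1.5% = 0.015.
At $280.00/mo: n = ⌈−ln(1 − rB₀/P)/ln(1+r)⌉ = 29 payments (last $119.27); total interest = total paid − $6,440.93 = $1,518.34.
At $355.00/mo: 22 payments (last $119.86); total interest $1,133.93.
Payments saved = 29 − 22 = 7.

7 fewer payments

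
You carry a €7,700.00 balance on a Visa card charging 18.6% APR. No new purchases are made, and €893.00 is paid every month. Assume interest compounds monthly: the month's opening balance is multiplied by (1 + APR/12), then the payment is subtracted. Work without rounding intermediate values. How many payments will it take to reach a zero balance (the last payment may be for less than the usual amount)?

10 payments

Monthly rate r = 18.6%/12 = 1.55% = 0.0155.
Recurrence: B ← B·(1+r) − €893.00.
Month 1: interest €119.35; balance after payment €6,926.35.
Month 2: interest €107.36; balance after payment €6,140.71.
Closed form: n = −ln(1 − rB₀/P)/ln(1+r) = −ln(0.86635)/ln(1.0155) ≈ 9.327, so the balance reaches zero during payment 10.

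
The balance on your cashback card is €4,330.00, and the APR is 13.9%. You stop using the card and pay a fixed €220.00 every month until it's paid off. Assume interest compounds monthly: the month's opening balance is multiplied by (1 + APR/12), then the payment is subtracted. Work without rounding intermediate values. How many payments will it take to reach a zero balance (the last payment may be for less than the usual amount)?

Monthly rate r = 13.9%/12 = 1.15833% = 0.0115833.
Recurrence: B ← B·(1+r) − €220.00.
Month 1: interest €50.16; balance after payment €4,160.16.
Month 2: interest €48.19; balance after payment €3,988.34.
Closed form: n = −ln(1 − rB₀/P)/ln(1+r) = −ln(0.77202)/ln(1.01158) ≈ 22.467, so the balance reaches zero during payment 23.

23 months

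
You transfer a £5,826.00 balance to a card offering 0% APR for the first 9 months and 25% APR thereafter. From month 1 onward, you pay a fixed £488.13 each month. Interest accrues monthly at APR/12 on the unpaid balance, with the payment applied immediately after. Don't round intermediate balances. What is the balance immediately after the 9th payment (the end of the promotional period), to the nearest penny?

£1,432.83

Promo months 1–9 at r₀ = 0%/12 = 0; months 10+ at r₁ = 25%/12 = 0.0208333.
After month 9 (no interest yet): B = £5,826.00 − 9·£488.13 = £1,432.83.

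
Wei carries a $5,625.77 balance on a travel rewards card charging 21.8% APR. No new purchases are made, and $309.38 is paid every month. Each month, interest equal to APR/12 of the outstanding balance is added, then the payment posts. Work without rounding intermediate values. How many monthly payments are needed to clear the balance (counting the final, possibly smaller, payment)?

Monthly rate r = 21.8%/12 = 1.81667% = 0.0181667.
Recurrence: B ← B·(1+r) − $309.38.
Month 1: interest $102.20; balance after payment $5,418.59.
Month 2: interest $98.44; balance after payment $5,207.65.
Closed form: n = −ln(1 − rB₀/P)/ln(1+r) = −ln(0.66966)/ln(1.01817) ≈ 22.273, so the balance reaches zero during payment 23.

23 payments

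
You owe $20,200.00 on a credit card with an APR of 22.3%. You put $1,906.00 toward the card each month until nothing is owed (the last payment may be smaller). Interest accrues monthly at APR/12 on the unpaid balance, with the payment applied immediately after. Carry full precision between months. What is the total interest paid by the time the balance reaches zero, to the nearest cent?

Monthly rate r = 22.3%/12 = 1.85833% = 0.0185833.
Payoff takes n = ⌈−ln(1 − rB₀/P)/ln(1+r)⌉ = ⌈11.912⌉ = 12 payments; the last is $1,740.00.
Total paid = 11·$1,906.00 + $1,740.00 = $22,706.00.
Total interest = total paid − principal = $22,706.00 − $20,200.00 = $2,506.00.

$2,506.00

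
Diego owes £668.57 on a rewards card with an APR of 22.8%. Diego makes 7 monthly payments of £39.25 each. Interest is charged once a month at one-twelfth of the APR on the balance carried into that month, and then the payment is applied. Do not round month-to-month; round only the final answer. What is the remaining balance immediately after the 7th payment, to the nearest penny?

Monthly rate r = 22.8%/12 = 1.9% = 0.019.
Each month: B ← B·(1+r) − £39.25.
Month 1: interest £12.70; balance after payment £642.02.
Month 2: interest £12.20; balance after payment £614.97.
Month 3: interest £11.68; balance after payment £587.41.
Month 4: interest £11.16; balance after payment £559.32.
Month 5: interest £10.63; balance after payment £530.69.
Month 6: interest £10.08; balance after payment £501.53.
Month 7: interest £9.53; balance after payment £471.81.

£471.81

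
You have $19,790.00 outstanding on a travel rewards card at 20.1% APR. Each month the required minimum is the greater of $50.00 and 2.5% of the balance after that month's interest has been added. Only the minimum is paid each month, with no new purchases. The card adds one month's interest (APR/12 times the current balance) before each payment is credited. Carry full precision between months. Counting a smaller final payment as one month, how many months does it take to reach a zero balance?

330 months

Monthly rate r = 20.1%/12 = 1.675% = 0.01675.
While 2.5% of the post-interest balance exceeds $50.00, each month B ← (B·(1+r))·(1 − 0.025), i.e. B shrinks by the factor (1+r)·0.975 = 0.99133.
This holds for months 1–266. Entering month 267 the balance is $1,952.75; 2.5% of the post-interest balance is now below $50.00, so the flat $50.00 minimum applies from here.
From month 267 a fixed $50.00 at rate r clears $1,952.75 in 64 more payments. Total: 266 + 64 = 330 months.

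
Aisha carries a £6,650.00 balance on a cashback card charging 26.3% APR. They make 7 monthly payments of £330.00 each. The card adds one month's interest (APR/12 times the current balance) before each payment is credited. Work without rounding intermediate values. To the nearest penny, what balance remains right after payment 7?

£5,272.25

Monthly rate r = 26.3%/12 = 2.19167% = 0.0219167.
Each month: B ← B·(1+r) − £330.00.
Month 1: interest £145.75; balance after payment £6,465.75.
Month 2: interest £141.71; balance after payment £6,277.45.
Month 3: interest £137.58; balance after payment £6,085.03.
Month 4: interest £133.36; balance after payment £5,888.40.
Month 5: interest £129.05; balance after payment £5,687.45.
Month 6: interest £124.65; balance after payment £5,482.10.
Month 7: interest £120.15; balance after payment £5,272.25.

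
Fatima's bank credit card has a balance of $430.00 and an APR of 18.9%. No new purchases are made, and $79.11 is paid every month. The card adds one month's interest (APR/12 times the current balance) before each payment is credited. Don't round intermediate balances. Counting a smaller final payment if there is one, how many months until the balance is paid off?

6 payments

Monthly rate r = 18.9%/12 = 1.575% = 0.01575.
Recurrence: B ← B·(1+r) − $79.11.
Month 1: interest $6.77; balance after payment $357.66.
Month 2: interest $5.63; balance after payment $284.19.
Month 3: interest $4.48; balance after payment $209.55.
Month 4: interest $3.30; balance after payment $133.74.
Month 5: interest $2.11; balance after payment $56.74.
Month 6: interest $0.89; balance after payment $0.00.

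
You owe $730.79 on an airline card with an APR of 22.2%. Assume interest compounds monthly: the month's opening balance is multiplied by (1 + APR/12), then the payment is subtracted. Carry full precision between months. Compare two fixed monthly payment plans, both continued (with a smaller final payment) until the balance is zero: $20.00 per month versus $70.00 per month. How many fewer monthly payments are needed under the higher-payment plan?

50 fewer payments

Monthly rate r = 22.2%/12 = 1.85% = 0.0185.
At $20.00/mo: n = ⌈−ln(1 − rB₀/P)/ln(1+r)⌉ = 62 payments (last $9.61); total interest = total paid − $730.79 = $498.82.
At $70.00/mo: 12 payments (last $49.63); total interest $88.84.
Payments saved = 62 − 12 = 50.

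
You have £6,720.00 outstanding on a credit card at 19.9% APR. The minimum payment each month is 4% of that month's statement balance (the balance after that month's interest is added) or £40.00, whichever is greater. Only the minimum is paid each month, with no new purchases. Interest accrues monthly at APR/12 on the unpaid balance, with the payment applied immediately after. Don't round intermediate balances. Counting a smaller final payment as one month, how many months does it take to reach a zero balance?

111 months

Monthly rate r = 19.9%/12 = 1.65833% = 0.0165833.
While 4% of the post-interest balance exceeds £40.00, each month B ← (B·(1+r))·(1 − 0.04), i.e. B shrinks by the factor (1+r)·0.96 = 0.97592.
This holds for months 1–79. Entering month 80 the balance is £979.70; 4% of the post-interest balance is now below £40.00, so the flat £40.00 minimum applies from here.
From month 80 a fixed £40.00 at rate r clears £979.70 in 32 more payments. Total: 79 + 32 = 111 months.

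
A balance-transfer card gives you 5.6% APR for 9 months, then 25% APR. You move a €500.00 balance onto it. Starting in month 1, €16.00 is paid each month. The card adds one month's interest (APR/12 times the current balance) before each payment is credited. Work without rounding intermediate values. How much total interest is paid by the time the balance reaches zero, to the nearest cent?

Promo months 1–9 at r₀ = 5.6%/12 = 0.00466667; months 10+ at r₁ = 25%/12 = 0.0208333.
After month 9: iterate B ← B·(1+r₀) − €16.00 for 9 months → €374.68.
Then at r₁ with €16.00/mo: n₂ = −ln(1 − r₁·B/P)/ln(1+r₁) ≈ 32.45 → 33 more payments.
Total paid = 41·€16.00 + €7.29 = €663.29; interest = €663.29 − €500.00 = €163.29.

€163.29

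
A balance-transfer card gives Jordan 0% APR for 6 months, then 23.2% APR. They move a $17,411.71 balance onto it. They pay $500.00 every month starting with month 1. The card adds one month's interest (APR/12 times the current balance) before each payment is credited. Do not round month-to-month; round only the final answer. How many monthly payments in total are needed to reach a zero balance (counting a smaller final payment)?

49 payments

Promo months 1–6 at r₀ = 0%/12 = 0; months 7+ at r₁ = 23.2%/12 = 0.0193333.
After month 6 (no interest yet): B = $17,411.71 − 6·$500.00 = $14,411.71.
Then at r₁ with $500.00/mo: n₂ = −ln(1 − r₁·B/P)/ln(1+r₁) ≈ 42.55 → 43 more payments.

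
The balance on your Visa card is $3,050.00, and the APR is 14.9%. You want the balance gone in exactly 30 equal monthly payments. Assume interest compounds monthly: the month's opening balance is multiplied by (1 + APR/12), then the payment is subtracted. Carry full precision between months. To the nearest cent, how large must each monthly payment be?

Monthly rate r = 14.9%/12 = 1.24167% = 0.0124167.
Level-payment amortization: P = B₀·r / (1 − (1+r)^(−n)) = 3050.00·0.0124167 / (1 − 1.01242^(−30)).
Denominator 1 − (1+r)^(−30) = 0.309408196.
P = 37.8708 / 0.309408196 ≈ 122.40.

$122.40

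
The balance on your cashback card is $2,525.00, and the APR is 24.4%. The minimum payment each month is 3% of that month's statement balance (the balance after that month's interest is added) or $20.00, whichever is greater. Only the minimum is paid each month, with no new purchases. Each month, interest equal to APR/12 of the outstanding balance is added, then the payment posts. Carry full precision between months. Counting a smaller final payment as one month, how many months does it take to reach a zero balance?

186 months

Monthly rate r = 24.4%/12 = 2.03333% = 0.0203333.
While 3% of the post-interest balance exceeds $20.00, each month B ← (B·(1+r))·(1 − 0.03), i.e. B shrinks by the factor (1+r)·0.97 = 0.98972.
This holds for months 1–131. Entering month 132 the balance is $652.48; 3% of the post-interest balance is now below $20.00, so the flat $20.00 minimum applies from here.
From month 132 a fixed $20.00 at rate r clears $652.48 in 55 more payments. Total: 131 + 55 = 186 months.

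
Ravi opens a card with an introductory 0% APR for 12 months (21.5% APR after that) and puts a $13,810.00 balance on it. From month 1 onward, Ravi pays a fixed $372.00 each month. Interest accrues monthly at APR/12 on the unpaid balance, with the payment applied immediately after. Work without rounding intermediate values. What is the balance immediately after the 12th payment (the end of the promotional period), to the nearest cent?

Promo months 1–12 at r₀ = 0%/12 = 0; months 13+ at r₁ = 21.5%/12 = 0.0179167.
After month 12 (no interest yet): B = $13,810.00 − 12·$372.00 = $9,346.00.

$9,346.00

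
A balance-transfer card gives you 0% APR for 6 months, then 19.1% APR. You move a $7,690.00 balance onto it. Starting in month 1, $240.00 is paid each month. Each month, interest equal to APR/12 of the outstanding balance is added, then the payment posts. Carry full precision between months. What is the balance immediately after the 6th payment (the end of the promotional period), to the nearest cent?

$6,250.00

Promo months 1–6 at r₀ = 0%/12 = 0; months 7+ at r₁ = 19.1%/12 = 0.0159167.
After month 6 (no interest yet): B = $7,690.00 − 6·$240.00 = $6,250.00.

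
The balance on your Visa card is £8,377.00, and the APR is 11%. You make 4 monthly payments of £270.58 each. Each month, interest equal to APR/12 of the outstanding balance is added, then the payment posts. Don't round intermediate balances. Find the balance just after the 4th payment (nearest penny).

£7,591.11

Monthly rate r = 11%/12 = 0.916667% = 0.00916667.
Each month: B ← B·(1+r) − £270.58.
Month 1: interest £76.79; balance after payment £8,183.21.
Month 2: interest £75.01; balance after payment £7,987.64.
Month 3: interest £73.22; balance after payment £7,790.28.
Month 4: interest £71.41; balance after payment £7,591.11.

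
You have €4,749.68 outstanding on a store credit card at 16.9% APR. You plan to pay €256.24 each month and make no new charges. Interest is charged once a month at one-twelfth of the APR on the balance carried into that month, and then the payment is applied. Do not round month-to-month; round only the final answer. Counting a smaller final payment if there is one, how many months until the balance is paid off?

Monthly rate r = 16.9%/12 = 1.40833% = 0.0140833.
Recurrence: B ← B·(1+r) − €256.24.
Month 1: interest €66.89; balance after payment €4,560.33.
Month 2: interest €64.22; balance after payment €4,368.32.
Closed form: n = −ln(1 − rB₀/P)/ln(1+r) = −ln(0.73895)/ln(1.01408) ≈ 21.632, so the balance reaches zero during payment 22.

22 months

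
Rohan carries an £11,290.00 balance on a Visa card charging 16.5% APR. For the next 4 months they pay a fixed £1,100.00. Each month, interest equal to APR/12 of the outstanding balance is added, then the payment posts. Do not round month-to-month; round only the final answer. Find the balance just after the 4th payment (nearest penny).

£7,432.29

Monthly rate r = 16.5%/12 = 1.375% = 0.01375.
Each month: B ← B·(1+r) − £1,100.00.
Month 1: interest £155.24; balance after payment £10,345.24.
Month 2: interest £142.25; balance after payment £9,387.48.
Month 3: interest £129.08; balance after payment £8,416.56.
Month 4: interest £115.73; balance after payment £7,432.29.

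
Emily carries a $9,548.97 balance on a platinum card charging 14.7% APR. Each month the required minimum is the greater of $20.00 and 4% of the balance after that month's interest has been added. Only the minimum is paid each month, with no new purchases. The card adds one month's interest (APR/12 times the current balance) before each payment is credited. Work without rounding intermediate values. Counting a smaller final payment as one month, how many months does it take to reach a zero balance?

Monthly rate r = 14.7%/12 = 1.225% = 0.01225.
While 4% of the post-interest balance exceeds $20.00, each month B ← (B·(1+r))·(1 − 0.04), i.e. B shrinks by the factor (1+r)·0.96 = 0.97176.
This holds for months 1–104. Entering month 105 the balance is $485.39; 4% of the post-interest balance is now below $20.00, so the flat $20.00 minimum applies from here.
From month 105 a fixed $20.00 at rate r clears $485.39 in 29 more payments. Total: 104 + 29 = 133 months.

133 months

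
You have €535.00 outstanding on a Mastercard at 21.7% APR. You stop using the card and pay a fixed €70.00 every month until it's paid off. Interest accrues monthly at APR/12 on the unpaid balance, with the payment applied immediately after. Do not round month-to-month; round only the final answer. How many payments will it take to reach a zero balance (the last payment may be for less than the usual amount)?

Monthly rate r = 21.7%/12 = 1.80833% = 0.0180833.
Recurrence: B ← B·(1+r) − €70.00.
Month 1: interest €9.67; balance after payment €474.67.
Month 2: interest €8.58; balance after payment €413.26.
Closed form: n = −ln(1 − rB₀/P)/ln(1+r) = −ln(0.86179)/ln(1.01808) ≈ 8.299, so the balance reaches zero during payment 9.

9 payments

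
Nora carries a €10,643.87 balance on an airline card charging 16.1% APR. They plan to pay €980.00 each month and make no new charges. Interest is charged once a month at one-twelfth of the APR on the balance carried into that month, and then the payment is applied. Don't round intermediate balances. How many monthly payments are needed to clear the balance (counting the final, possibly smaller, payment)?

Monthly rate r = 16.1%/12 = 1.34167% = 0.0134167.
Recurrence: B ← B·(1+r) − €980.00.
Month 1: interest €142.81; balance after payment €9,806.68.
Month 2: interest €131.57; balance after payment €8,958.25.
Closed form: n = −ln(1 − rB₀/P)/ln(1+r) = −ln(0.85428)/ln(1.01342) ≈ 11.817, so the balance reaches zero during payment 12.

12 payments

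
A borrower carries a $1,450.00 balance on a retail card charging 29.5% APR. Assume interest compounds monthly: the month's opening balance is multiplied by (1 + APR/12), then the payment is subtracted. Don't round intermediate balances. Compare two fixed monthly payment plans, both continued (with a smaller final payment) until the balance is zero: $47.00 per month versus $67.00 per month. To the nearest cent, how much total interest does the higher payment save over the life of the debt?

$654.28

Monthly rate r = 29.5%/12 = 2.45833% = 0.0245833.
At $47.00/mo: n = ⌈−ln(1 − rB₀/P)/ln(1+r)⌉ = 59 payments (last $23.31); total interest = total paid − $1,450.00 = $1,299.31.
At $67.00/mo: 32 payments (last $18.03); total interest $645.03.
Interest saved = $1,299.31 − $645.03 = $654.28.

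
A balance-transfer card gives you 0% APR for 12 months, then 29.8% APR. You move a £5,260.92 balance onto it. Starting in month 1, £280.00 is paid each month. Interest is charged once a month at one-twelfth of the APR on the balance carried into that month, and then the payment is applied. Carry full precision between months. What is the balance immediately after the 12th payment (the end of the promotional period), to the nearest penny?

£1,900.92

Promo months 1–12 at r₀ = 0%/12 = 0; months 13+ at r₁ = 29.8%/12 = 0.0248333.
After month 12 (no interest yet): B = £5,260.92 − 12·£280.00 = £1,900.92.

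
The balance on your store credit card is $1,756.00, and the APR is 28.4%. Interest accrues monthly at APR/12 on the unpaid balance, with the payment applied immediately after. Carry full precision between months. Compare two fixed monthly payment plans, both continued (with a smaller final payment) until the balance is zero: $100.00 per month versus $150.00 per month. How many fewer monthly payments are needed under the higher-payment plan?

Monthly rate r = 28.4%/12 = 2.36667% = 0.0236667.
At $100.00/mo: n = ⌈−ln(1 − rB₀/P)/ln(1+r)⌉ = 23 payments (last $96.43); total interest = total paid − $1,756.00 = $540.43.
At $150.00/mo: 14 payments (last $130.66); total interest $324.66.
Payments saved = 23 − 14 = 9.

9 fewer payments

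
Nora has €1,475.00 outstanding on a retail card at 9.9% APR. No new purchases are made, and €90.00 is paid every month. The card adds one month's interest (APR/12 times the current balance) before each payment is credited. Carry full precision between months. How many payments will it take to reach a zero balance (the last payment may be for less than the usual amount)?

18 months

Monthly rate r = 9.9%/12 = 0.825% = 0.00825.
Recurrence: B ← B·(1+r) − €90.00.
Month 1: interest €12.17; balance after payment €1,397.17.
Month 2: interest €11.53; balance after payment €1,318.70.
Closed form: n = −ln(1 − rB₀/P)/ln(1+r) = −ln(0.86479)/ln(1.00825) ≈ 17.681, so the balance reaches zero during payment 18.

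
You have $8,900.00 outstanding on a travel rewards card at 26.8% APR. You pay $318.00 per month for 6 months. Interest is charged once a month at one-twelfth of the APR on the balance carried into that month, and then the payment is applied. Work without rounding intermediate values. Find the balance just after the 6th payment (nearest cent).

$8,143.45

Monthly rate r = 26.8%/12 = 2.23333% = 0.0223333.
Each month: B ← B·(1+r) − $318.00.
Month 1: interest $198.77; balance after payment $8,780.77.
Month 2: interest $196.10; balance after payment $8,658.87.
Month 3: interest $193.38; balance after payment $8,534.25.
Month 4: interest $190.60; balance after payment $8,406.85.
Month 5: interest $187.75; balance after payment $8,276.60.
Month 6: interest $184.84; balance after payment $8,143.45.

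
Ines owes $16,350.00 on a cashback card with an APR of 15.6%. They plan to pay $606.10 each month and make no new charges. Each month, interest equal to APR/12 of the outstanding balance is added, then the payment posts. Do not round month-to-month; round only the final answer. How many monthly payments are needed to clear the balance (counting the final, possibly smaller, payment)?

34 months

Monthly rate r = 15.6%/12 = 1.3% = 0.013.
Recurrence: B ← B·(1+r) − $606.10.
Month 1: interest $212.55; balance after payment $15,956.45.
Month 2: interest $207.43; balance after payment $15,557.78.
Closed form: n = −ln(1 − rB₀/P)/ln(1+r) = −ln(0.64932)/ln(1.013) ≈ 33.434, so the balance reaches zero during payment 34.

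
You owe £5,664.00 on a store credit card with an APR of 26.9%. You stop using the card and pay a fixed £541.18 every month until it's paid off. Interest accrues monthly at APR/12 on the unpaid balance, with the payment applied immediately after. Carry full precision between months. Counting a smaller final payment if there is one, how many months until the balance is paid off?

13 payments

Monthly rate r = 26.9%/12 = 2.24167% = 0.0224167.
Recurrence: B ← B·(1+r) − £541.18.
Month 1: interest £126.97; balance after payment £5,249.79.
Month 2: interest £117.68; balance after payment £4,826.29.
Closed form: n = −ln(1 − rB₀/P)/ln(1+r) = −ln(0.76539)/ln(1.02242) ≈ 12.061, so the balance reaches zero during payment 13.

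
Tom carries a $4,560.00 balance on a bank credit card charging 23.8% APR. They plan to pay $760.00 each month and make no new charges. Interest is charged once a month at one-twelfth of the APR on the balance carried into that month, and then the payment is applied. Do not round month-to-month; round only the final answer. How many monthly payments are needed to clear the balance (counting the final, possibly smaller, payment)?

Monthly rate r = 23.8%/12 = 1.98333% = 0.0198333.
Recurrence: B ← B·(1+r) − $760.00.
Month 1: interest $90.44; balance after payment $3,890.44.
Month 2: interest $77.16; balance after payment $3,207.60.
Closed form: n = −ln(1 − rB₀/P)/ln(1+r) = −ln(0.881)/ln(1.01983) ≈ 6.451, so the balance reaches zero during payment 7.

7 payments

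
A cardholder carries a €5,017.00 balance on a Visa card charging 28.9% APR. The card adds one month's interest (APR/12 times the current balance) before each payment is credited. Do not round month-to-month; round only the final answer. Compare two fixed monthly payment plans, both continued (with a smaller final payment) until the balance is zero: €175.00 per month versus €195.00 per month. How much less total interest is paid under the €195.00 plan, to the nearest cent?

Monthly rate r = 28.9%/12 = 2.40833% = 0.0240833.
At €175.00/mo: n = ⌈−ln(1 − rB₀/P)/ln(1+r)⌉ = 50 payments (last €48.13); total interest = total paid − €5,017.00 = €3,606.13.
At €195.00/mo: 41 payments (last €120.76); total interest €2,903.76.
Interest saved = €3,606.13 − €2,903.76 = €702.37.

€702.37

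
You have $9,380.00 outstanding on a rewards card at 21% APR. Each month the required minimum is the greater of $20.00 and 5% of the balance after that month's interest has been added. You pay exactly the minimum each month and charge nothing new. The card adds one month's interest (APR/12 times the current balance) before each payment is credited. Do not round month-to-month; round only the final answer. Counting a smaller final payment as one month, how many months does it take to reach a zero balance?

118 months

Monthly rate r = 21%/12 = 1.75% = 0.0175.
While 5% of the post-interest balance exceeds $20.00, each month B ← (B·(1+r))·(1 − 0.05), i.e. B shrinks by the factor (1+r)·0.95 = 0.96663.
This holds for months 1–94. Entering month 95 the balance is $385.88; 5% of the post-interest balance is now below $20.00, so the flat $20.00 minimum applies from here.
From month 95 a fixed $20.00 at rate r clears $385.88 in 24 more payments. Total: 94 + 24 = 118 months.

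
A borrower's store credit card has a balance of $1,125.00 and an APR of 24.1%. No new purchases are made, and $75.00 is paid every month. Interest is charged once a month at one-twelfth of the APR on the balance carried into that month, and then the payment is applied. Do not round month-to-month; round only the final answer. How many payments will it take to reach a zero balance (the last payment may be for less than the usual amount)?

19 months

Monthly rate r = 24.1%/12 = 2.00833% = 0.0200833.
Recurrence: B ← B·(1+r) − $75.00.
Month 1: interest $22.59; balance after payment $1,072.59.
Month 2: interest $21.54; balance after payment $1,019.14.
Closed form: n = −ln(1 − rB₀/P)/ln(1+r) = −ln(0.69875)/ln(1.02008) ≈ 18.027, so the balance reaches zero during payment 19.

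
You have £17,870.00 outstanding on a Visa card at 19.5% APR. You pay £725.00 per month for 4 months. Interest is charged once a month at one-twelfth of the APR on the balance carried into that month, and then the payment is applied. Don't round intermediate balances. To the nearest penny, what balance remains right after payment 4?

Monthly rate r = 19.5%/12 = 1.625% = 0.01625.
Each month: B ← B·(1+r) − £725.00.
Month 1: interest £290.39; balance after payment £17,435.39.
Month 2: interest £283.33; balance after payment £16,993.71.
Month 3: interest £276.15; balance after payment £16,544.86.
Month 4: interest £268.85; balance after payment £16,088.71.

£16,088.71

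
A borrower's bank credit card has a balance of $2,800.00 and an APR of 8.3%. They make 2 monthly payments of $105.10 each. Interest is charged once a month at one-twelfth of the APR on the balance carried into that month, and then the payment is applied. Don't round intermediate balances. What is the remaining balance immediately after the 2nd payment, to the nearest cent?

$2,627.94

Monthly rate r = 8.3%/12 = 0.691667% = 0.00691667.
Each month: B ← B·(1+r) − $105.10.
Month 1: interest $19.37; balance after payment $2,714.27.
Month 2: interest $18.77; balance after payment $2,627.94.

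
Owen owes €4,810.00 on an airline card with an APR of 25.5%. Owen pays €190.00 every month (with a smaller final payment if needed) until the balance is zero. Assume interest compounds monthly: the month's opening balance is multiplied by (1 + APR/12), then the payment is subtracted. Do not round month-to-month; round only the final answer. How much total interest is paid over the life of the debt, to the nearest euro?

Monthly rate r = 25.5%/12 = 2.125% = 0.02125.
Payoff takes n = ⌈−ln(1 − rB₀/P)/ln(1+r)⌉ = ⌈36.719⌉ = 37 payments; the last is €137.02.
Total paid = 36·€190.00 + €137.02 = €6,977.02.
Total interest = total paid − principal = €6,977.02 − €4,810.00 = €2,167.02.

€2,167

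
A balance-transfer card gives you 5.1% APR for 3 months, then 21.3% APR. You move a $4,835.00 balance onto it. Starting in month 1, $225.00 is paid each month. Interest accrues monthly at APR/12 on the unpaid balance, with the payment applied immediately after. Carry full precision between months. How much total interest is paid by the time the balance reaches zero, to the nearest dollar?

Promo months 1–3 at r₀ = 5.1%/12 = 0.00425; months 4+ at r₁ = 21.3%/12 = 0.01775.
After month 3: iterate B ← B·(1+r₀) − $225.00 for 3 months → $4,219.04.
Then at r₁ with $225.00/mo: n₂ = −ln(1 − r₁·B/P)/ln(1+r₁) ≈ 23.00 → 24 more payments.
Total paid = 26·$225.00 + $0.63 = $5,850.63; interest = $5,850.63 − $4,835.00 = $1,015.63.

$1,016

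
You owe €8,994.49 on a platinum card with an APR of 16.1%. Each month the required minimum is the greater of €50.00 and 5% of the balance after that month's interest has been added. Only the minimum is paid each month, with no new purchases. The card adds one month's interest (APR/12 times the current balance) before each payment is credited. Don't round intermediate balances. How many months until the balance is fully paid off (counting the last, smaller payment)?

82 months

Monthly rate r = 16.1%/12 = 1.34167% = 0.0134167.
While 5% of the post-interest balance exceeds €50.00, each month B ← (B·(1+r))·(1 − 0.05), i.e. B shrinks by the factor (1+r)·0.95 = 0.96275.
This holds for months 1–59. Entering month 60 the balance is €957.56; 5% of the post-interest balance is now below €50.00, so the flat €50.00 minimum applies from here.
From month 60 a fixed €50.00 at rate r clears €957.56 in 23 more payments. Total: 59 + 23 = 82 months.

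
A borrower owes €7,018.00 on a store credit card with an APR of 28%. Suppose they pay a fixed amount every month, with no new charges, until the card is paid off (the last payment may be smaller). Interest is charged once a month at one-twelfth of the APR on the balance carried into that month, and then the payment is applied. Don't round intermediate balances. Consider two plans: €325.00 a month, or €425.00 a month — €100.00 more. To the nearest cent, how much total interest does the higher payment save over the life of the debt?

€909.79

Monthly rate r = 28%/12 = 2.33333% = 0.0233333.
At €325.00/mo: n = ⌈−ln(1 − rB₀/P)/ln(1+r)⌉ = 31 payments (last €126.74); total interest = total paid − €7,018.00 = €2,858.74.
At €425.00/mo: 22 payments (last €41.95); total interest €1,948.95.
Interest saved = €2,858.74 − €1,948.95 = €909.79.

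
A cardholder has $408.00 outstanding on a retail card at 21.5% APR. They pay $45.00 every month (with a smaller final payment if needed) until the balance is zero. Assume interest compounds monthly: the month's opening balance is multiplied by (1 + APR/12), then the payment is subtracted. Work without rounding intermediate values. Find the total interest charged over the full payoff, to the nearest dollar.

$41

Monthly rate r = 21.5%/12 = 1.79167% = 0.0179167.
Payoff takes n = ⌈−ln(1 − rB₀/P)/ln(1+r)⌉ = ⌈9.982⌉ = 10 payments; the last is $44.21.
Total paid = 9·$45.00 + $44.21 = $449.21.
Total interest = total paid − principal = $449.21 − $408.00 = $41.21.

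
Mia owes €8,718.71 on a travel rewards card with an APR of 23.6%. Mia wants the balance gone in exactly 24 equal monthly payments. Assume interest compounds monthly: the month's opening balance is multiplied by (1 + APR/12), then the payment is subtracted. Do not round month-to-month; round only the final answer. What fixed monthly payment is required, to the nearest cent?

€459.23

Monthly rate r = 23.6%/12 = 1.96667% = 0.0196667.
Level-payment amortization: P = B₀·r / (1 − (1+r)^(−n)) = 8718.71·0.0196667 / (1 − 1.01967^(−24)).
Denominator 1 − (1+r)^(−24) = 0.373382289.
P = 171.468 / 0.373382289 ≈ 459.23.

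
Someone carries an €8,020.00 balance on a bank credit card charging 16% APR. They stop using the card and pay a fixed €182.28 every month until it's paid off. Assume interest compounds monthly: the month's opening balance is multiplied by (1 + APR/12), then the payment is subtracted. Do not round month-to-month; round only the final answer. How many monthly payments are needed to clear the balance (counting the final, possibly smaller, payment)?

67 payments

Monthly rate r = 16%/12 = 1.33333% = 0.0133333.
Recurrence: B ← B·(1+r) − €182.28.
Month 1: interest €106.93; balance after payment €7,944.65.
Month 2: interest €105.93; balance after payment €7,868.30.
Closed form: n = −ln(1 − rB₀/P)/ln(1+r) = −ln(0.41336)/ln(1.01333) ≈ 66.699, so the balance reaches zero during payment 67.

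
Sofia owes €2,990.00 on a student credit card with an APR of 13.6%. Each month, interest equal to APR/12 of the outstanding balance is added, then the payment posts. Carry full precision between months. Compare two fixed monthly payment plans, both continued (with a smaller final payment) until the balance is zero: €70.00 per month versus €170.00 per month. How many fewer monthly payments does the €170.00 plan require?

39 fewer payments

Monthly rate r = 13.6%/12 = 1.13333% = 0.0113333.
At €70.00/mo: n = ⌈−ln(1 − rB₀/P)/ln(1+r)⌉ = 59 payments (last €50.99); total interest = total paid − €2,990.00 = €1,120.99.
At €170.00/mo: 20 payments (last €123.71); total interest €363.71.
Payments saved = 59 − 20 = 39.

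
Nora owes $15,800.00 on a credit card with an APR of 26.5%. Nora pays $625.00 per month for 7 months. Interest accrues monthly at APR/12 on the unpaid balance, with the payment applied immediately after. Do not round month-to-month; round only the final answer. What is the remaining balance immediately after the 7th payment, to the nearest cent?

$13,734.57

Monthly rate r = 26.5%/12 = 2.20833% = 0.0220833.
Each month: B ← B·(1+r) − $625.00.
Month 1: interest $348.92; balance after payment $15,523.92.
Month 2: interest $342.82; balance after payment $15,241.74.
Month 3: interest $336.59; balance after payment $14,953.32.
Month 4: interest $330.22; balance after payment $14,658.54.
Month 5: interest $323.71; balance after payment $14,357.25.
Month 6: interest $317.06; balance after payment $14,049.31.
Month 7: interest $310.26; balance after payment $13,734.57.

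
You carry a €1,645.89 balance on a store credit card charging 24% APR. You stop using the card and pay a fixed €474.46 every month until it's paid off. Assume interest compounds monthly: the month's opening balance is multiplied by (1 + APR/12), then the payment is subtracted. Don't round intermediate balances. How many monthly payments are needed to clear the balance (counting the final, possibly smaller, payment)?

Monthly rate r = 24%/12 = 2% = 0.02.
Recurrence: B ← B·(1+r) − €474.46.
Month 1: interest €32.92; balance after payment €1,204.35.
Month 2: interest €24.09; balance after payment €753.97.
Month 3: interest €15.08; balance after payment €294.59.
Month 4: interest €5.89; balance after payment €0.00.

4 payments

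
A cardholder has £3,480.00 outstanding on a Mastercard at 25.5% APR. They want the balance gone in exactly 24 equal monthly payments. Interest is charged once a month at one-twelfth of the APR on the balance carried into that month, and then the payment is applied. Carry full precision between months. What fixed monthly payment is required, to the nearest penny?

Monthly rate r = 25.5%/12 = 2.125% = 0.02125.
Level-payment amortization: P = B₀·r / (1 − (1+r)^(−n)) = 3480.00·0.02125 / (1 − 1.02125^(−24)).
Denominator 1 − (1+r)^(−24) = 0.396287274.
P = 73.95 / 0.396287274 ≈ 186.61.

£186.61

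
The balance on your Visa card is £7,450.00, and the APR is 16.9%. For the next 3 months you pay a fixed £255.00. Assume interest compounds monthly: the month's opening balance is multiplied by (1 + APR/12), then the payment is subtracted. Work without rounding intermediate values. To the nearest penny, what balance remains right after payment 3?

£6,993.39

Monthly rate r = 16.9%/12 = 1.40833% = 0.0140833.
Each month: B ← B·(1+r) − £255.00.
Month 1: interest £104.92; balance after payment £7,299.92.
Month 2: interest £102.81; balance after payment £7,147.73.
Month 3: interest £100.66; balance after payment £6,993.39.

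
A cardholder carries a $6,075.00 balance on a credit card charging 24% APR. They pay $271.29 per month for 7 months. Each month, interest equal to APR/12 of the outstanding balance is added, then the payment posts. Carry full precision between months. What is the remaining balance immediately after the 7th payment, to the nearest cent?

$4,961.42

Monthly rate r = 24%/12 = 2% = 0.02.
Each month: B ← B·(1+r) − $271.29.
Month 1: interest $121.50; balance after payment $5,925.21.
Month 2: interest $118.50; balance after payment $5,772.42.
Month 3: interest $115.45; balance after payment $5,616.58.
Month 4: interest $112.33; balance after payment $5,457.62.
Month 5: interest $109.15; balance after payment $5,295.49.
Month 6: interest $105.91; balance after payment $5,130.11.
Month 7: interest $102.60; balance after payment $4,961.42.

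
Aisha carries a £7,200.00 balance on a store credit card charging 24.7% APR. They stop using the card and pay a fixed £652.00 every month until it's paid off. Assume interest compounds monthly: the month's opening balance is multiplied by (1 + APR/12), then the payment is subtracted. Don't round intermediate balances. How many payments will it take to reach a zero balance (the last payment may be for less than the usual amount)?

Monthly rate r = 24.7%/12 = 2.05833% = 0.0205833.
Recurrence: B ← B·(1+r) − £652.00.
Month 1: interest £148.20; balance after payment £6,696.20.
Month 2: interest £137.83; balance after payment £6,182.03.
Closed form: n = −ln(1 − rB₀/P)/ln(1+r) = −ln(0.7727)/ln(1.02058) ≈ 12.656, so the balance reaches zero during payment 13.

13 payments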